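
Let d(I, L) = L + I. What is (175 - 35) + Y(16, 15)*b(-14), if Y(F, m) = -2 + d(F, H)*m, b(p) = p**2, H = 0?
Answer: 46788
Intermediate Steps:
d(I, L) = I + L
Y(F, m) = -2 + F*m (Y(F, m) = -2 + (F + 0)*m = -2 + F*m)
(175 - 35) + Y(16, 15)*b(-14) = (175 - 35) + (-2 + 16*15)*(-14)**2 = 140 + (-2 + 240)*196 = 140 + 238*196 = 140 + 46648 = 46788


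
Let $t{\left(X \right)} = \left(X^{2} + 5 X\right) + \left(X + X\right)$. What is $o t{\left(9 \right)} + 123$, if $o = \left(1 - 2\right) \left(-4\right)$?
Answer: $699$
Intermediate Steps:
$o = 4$ ($o = \left(-1\right) \left(-4\right) = 4$)
$t{\left(X \right)} = X^{2} + 7 X$ ($t{\left(X \right)} = \left(X^{2} + 5 X\right) + 2 X = X^{2} + 7 X$)
$o t{\left(9 \right)} + 123 = 4 \cdot 9 \left(7 + 9\right) + 123 = 4 \cdot 9 \cdot 16 + 123 = 4 \cdot 144 + 123 = 576 + 123 = 699$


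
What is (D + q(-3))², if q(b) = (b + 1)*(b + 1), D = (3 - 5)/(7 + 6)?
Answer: 2500/169 ≈ 14.793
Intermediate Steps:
D = -2/13 ≈ -0.15385
q(b) = (1 + b)² (q(b) = (1 + b)*(1 + b) = (1 + b)²)
(D + q(-3))² = (-2/13 + (1 - 3)²)² = (-2/13 + (-2)²)² = (-2/13 + 4)² = (50/13)² = 2500/169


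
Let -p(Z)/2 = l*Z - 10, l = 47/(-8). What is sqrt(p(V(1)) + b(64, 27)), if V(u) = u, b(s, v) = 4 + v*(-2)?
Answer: I*sqrt(73)/2 ≈ 4.272*I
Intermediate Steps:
b(s, v) = 4 - 2*v
l = -47/8 (l = 47*(-1/8) = -47/8 ≈ -5.8750)
p(Z) = 20 + 47*Z/4 (p(Z) = -2*(-47*Z/8 - 10) = -2*(-10 - 47*Z/8) = 20 + 47*Z/4)
sqrt(p(V(1)) + b(64, 27)) = sqrt((20 + (47/4)*1) + (4 - 2*27)) = sqrt((20 + 47/4) + (4 - 54)) = sqrt(127/4 - 50) = sqrt(-73/4) = I*sqrt(73)/2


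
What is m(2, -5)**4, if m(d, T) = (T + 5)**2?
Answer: 0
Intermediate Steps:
m(d, T) = (5 + T)**2
m(2, -5)**4 = ((5 - 5)**2)**4 = (0**2)**4 = 0**4 = 0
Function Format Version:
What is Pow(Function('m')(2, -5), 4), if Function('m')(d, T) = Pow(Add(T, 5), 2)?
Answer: 0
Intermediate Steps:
Function('m')(d, T) = Pow(Add(5, T), 2)
Pow(Function('m')(2, -5), 4) = Pow(Pow(Add(5, -5), 2), 4) = Pow(Pow(0, 2), 4) = Pow(0, 4) = 0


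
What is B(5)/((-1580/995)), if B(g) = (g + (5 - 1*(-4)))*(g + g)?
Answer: -6965/79 ≈ -88.165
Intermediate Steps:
B(g) = 2*g*(9 + g) (B(g) = (g + (5 + 4))*(2*g) = (g + 9)*(2*g) = (9 + g)*(2*g) = 2*g*(9 + g))
B(5)/((-1580/995)) = (2*5*(9 + 5))/((-1580/995)) = (2*5*14)/((-1580*1/995)) = 140/(-316/199) = 140*(-199/316) = -6965/79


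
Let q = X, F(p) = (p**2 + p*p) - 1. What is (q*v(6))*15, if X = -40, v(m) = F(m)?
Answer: -42600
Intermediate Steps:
F(p) = -1 + 2*p**2 (F(p) = (p**2 + p**2) - 1 = 2*p**2 - 1 = -1 + 2*p**2)
v(m) = -1 + 2*m**2
q = -40
(q*v(6))*15 = -40*(-1 + 2*6**2)*15 = -40*(-1 + 2*36)*15 = -40*(-1 + 72)*15 = -40*71*15 = -2840*15 = -42600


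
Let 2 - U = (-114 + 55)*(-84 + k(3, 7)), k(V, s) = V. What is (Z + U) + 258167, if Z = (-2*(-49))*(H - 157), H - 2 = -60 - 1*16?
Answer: 230752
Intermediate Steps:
U = -4777 (U = 2 - (-114 + 55)*(-84 + 3) = 2 - (-59)*(-81) = 2 - 1*4779 = 2 - 4779 = -4777)
H = -74 (H = 2 + (-60 - 1*16) = 2 + (-60 - 16) = 2 - 76 = -74)
Z = -22638 (Z = (-2*(-49))*(-74 - 157) = 98*(-231) = -22638)
(Z + U) + 258167 = (-22638 - 4777) + 258167 = -27415 + 258167 = 230752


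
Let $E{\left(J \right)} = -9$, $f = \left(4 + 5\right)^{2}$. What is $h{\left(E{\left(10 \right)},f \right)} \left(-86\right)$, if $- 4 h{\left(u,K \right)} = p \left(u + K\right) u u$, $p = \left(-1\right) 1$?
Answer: $-125388$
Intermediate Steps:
$f = 81$ ($f = 9^{2} = 81$)
$p = -1$
$h{\left(u,K \right)} = - \frac{u^{2} \left(- K - u\right)}{4}$ ($h{\left(u,K \right)} = - \frac{- (u + K) u u}{4} = - \frac{- (K + u) u^{2}}{4} = - \frac{\left(- K - u\right) u^{2}}{4} = - \frac{u^{2} \left(- K - u\right)}{4}$)
$h{\left(E{\left(10 \right)},f \right)} \left(-86\right) = \frac{\left(-9\right)^{2} \left(81 - 9\right)}{4} \left(-86\right) = \frac{1}{4} \cdot 81 \cdot 72 \left(-86\right) = 1458 \left(-86\right) = -125388$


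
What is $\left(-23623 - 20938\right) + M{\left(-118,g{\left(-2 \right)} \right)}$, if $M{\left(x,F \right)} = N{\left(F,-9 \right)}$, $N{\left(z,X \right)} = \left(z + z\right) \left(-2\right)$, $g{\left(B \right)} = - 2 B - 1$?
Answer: $-44573$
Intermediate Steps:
$g{\left(B \right)} = -1 - 2 B$
$N{\left(z,X \right)} = - 4 z$ ($N{\left(z,X \right)} = 2 z \left(-2\right) = - 4 z$)
$M{\left(x,F \right)} = - 4 F$
$\left(-23623 - 20938\right) + M{\left(-118,g{\left(-2 \right)} \right)} = \left(-23623 - 20938\right) - 4 \left(-1 - -4\right) = -44561 - 4 \left(-1 + 4\right) = -44561 - 12 = -44573$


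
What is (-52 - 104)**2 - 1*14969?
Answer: 9367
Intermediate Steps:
(-52 - 104)**2 - 1*14969 = (-156)**2 - 14969 = 24336 - 14969 = 9367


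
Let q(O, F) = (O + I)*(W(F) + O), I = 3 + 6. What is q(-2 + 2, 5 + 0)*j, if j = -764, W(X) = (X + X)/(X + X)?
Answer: -6876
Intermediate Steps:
W(X) = 1 (W(X) = (2*X)/((2*X)) = (2*X)*(1/(2*X)) = 1)
I = 9
q(O, F) = (1 + O)*(9 + O) (q(O, F) = (O + 9)*(1 + O) = (9 + O)*(1 + O) = (1 + O)*(9 + O))
q(-2 + 2, 5 + 0)*j = (9 + (-2 + 2)² + 10*(-2 + 2))*(-764) = (9 + 0² + 10*0)*(-764) = (9 + 0 + 0)*(-764) = 9*(-764) = -6876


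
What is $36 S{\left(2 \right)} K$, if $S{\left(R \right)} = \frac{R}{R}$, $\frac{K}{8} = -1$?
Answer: $-288$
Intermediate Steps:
$K = -8$ ($K = 8 \left(-1\right) = -8$)
$S{\left(R \right)} = 1$
$36 S{\left(2 \right)} K = 36 \cdot 1 \left(-8\right) = 36 \left(-8\right) = -288$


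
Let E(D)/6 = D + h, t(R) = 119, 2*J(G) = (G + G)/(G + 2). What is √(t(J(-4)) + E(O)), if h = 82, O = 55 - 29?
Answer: √767 ≈ 27.695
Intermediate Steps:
O = 26
J(G) = G/(2 + G) (J(G) = ((G + G)/(G + 2))/2 = ((2*G)/(2 + G))/2 = (2*G/(2 + G))/2 = G/(2 + G))
E(D) = 492 + 6*D (E(D) = 6*(D + 82) = 6*(82 + D) = 492 + 6*D)
√(t(J(-4)) + E(O)) = √(119 + (492 + 6*26)) = √(119 + (492 + 156)) = √(119 + 648) = √767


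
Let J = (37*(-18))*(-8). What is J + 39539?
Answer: 44867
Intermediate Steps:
J = 5328 (J = -666*(-8) = 5328)
J + 39539 = 5328 + 39539 = 44867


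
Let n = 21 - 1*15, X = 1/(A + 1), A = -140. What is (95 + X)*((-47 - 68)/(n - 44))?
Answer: 759230/2641 ≈ 287.48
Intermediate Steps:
X = -1/139 (X = 1/(-140 + 1) = 1/(-139) = -1/139 ≈ -0.0071942)
n = 6 (n = 21 - 15 = 6)
(95 + X)*((-47 - 68)/(n - 44)) = (95 - 1/139)*((-47 - 68)/(6 - 44)) = 13204*(-115/(-38))/139 = 13204*(-115*(-1/38))/139 = (13204/139)*(115/38) = 759230/2641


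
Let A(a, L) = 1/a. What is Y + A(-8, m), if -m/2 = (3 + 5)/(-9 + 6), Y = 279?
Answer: 2231/8 ≈ 278.88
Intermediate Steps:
m = 16/3 (m = -2*(3 + 5)/(-9 + 6) = -16/(-3) = -16*(-1)/3 = -2*(-8/3) = 16/3 ≈ 5.3333)
Y + A(-8, m) = 279 + 1/(-8) = 279 - ⅛ = 2231/8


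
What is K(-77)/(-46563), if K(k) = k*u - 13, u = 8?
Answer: 37/2739 ≈ 0.013509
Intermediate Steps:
K(k) = -13 + 8*k (K(k) = k*8 - 13 = 8*k - 13 = -13 + 8*k)
K(-77)/(-46563) = (-13 + 8*(-77))/(-46563) = (-13 - 616)*(-1/46563) = -629*(-1/46563) = 37/2739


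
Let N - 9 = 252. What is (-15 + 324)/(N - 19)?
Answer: 309/242 ≈ 1.2769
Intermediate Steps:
N = 261 (N = 9 + 252 = 261)
(-15 + 324)/(N - 19) = (-15 + 324)/(261 - 19) = 309/242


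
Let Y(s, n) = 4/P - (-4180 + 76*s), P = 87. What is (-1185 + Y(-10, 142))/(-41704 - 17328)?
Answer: -326689/5135784 ≈ -0.063610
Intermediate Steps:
Y(s, n) = 363664/87 - 76*s (Y(s, n) = 4/87 - (-4180 + 76*s) = 4*(1/87) - 76*(-55 + s) = 4/87 + (4180 - 76*s) = 363664/87 - 76*s)
(-1185 + Y(-10, 142))/(-41704 - 17328) = (-1185 + (363664/87 - 76*(-10)))/(-41704 - 17328) = (-1185 + (363664/87 + 760))/(-59032) = (-1185 + 429784/87)*(-1/59032) = (326689/87)*(-1/59032) = -326689/5135784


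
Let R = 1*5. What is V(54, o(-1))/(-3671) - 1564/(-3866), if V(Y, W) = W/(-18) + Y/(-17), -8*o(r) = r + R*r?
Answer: 1173792605/2895185544 ≈ 0.40543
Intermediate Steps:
R = 5
o(r) = -3*r/4 (o(r) = -(r + 5*r)/8 = -3*r/4)
V(Y, W) = -Y/17 - W/18 (V(Y, W) = W*(-1/18) + Y*(-1/17) = -W/18 - Y/17 = -Y/17 - W/18)
V(54, o(-1))/(-3671) - 1564/(-3866) = (-1/17*54 - (-1)*(-1)/24)/(-3671) - 1564/(-3866) = (-54/17 - 1/18*¾)*(-1/3671) - 1564*(-1/3866) = (-54/17 - 1/24)*(-1/3671) + 782/1933 = -1313/408*(-1/3671) + 782/1933 = 1313/1497768 + 782/1933 = 1173792605/2895185544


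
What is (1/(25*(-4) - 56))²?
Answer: 1/24336 ≈ 4.1091e-5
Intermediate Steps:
(1/(25*(-4) - 56))² = (1/(-100 - 56))² = (1/(-156))² = (-1/156)² = 1/24336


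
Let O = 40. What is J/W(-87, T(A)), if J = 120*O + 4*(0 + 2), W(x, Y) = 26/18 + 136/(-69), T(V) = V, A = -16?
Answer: -995256/109 ≈ -9130.8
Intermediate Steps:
W(x, Y) = -109/207 (W(x, Y) = 26*(1/18) + 136*(-1/69) = 13/9 - 136/69 = -109/207)
J = 4808 (J = 120*40 + 4*(0 + 2) = 4800 + 4*2 = 4800 + 8 = 4808)
J/W(-87, T(A)) = 4808/(-109/207) = 4808*(-207/109) = -995256/109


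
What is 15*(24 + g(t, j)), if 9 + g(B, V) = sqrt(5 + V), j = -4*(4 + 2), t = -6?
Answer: 225 + 15*I*sqrt(19) ≈ 225.0 + 65.384*I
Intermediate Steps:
j = -24 (j = -4*6 = -24)
g(B, V) = -9 + sqrt(5 + V)
15*(24 + g(t, j)) = 15*(24 + (-9 + sqrt(5 - 24))) = 15*(24 + (-9 + sqrt(-19))) = 15*(24 + (-9 + I*sqrt(19))) = 15*(15 + I*sqrt(19)) = 225 + 15*I*sqrt(19)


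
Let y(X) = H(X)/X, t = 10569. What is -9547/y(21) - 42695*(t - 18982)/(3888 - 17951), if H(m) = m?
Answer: -493452496/14063 ≈ -35089.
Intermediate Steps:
y(X) = 1 (y(X) = X/X = 1)
-9547/y(21) - 42695*(t - 18982)/(3888 - 17951) = -9547/1 - 42695*(10569 - 18982)/(3888 - 17951) = -9547*1 - 42695/((-14063/(-8413))) = -9547 - 42695/((-14063*(-1/8413))) = -9547 - 42695/14063/8413 = -9547 - 42695*8413/14063 = -9547 - 359193035/14063 = -493452496/14063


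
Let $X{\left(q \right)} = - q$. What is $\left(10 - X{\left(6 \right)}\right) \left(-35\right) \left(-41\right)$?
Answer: $22960$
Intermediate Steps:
$\left(10 - X{\left(6 \right)}\right) \left(-35\right) \left(-41\right) = \left(10 - \left(-1\right) 6\right) \left(-35\right) \left(-41\right) = \left(10 - -6\right) \left(-35\right) \left(-41\right) = \left(10 + 6\right) \left(-35\right) \left(-41\right) = 16 \left(-35\right) \left(-41\right) = \left(-560\right) \left(-41\right) = 22960$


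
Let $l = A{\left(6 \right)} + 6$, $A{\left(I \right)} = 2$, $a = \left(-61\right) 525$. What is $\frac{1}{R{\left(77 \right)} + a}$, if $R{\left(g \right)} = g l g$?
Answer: $\frac{1}{15407} \approx 6.4906 \cdot 10^{-5}$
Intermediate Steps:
$a = -32025$
$l = 8$ ($l = 2 + 6 = 8$)
$R{\left(g \right)} = 8 g^{2}$ ($R{\left(g \right)} = g 8 g = 8 g g = 8 g^{2}$)
$\frac{1}{R{\left(77 \right)} + a} = \frac{1}{8 \cdot 77^{2} - 32025} = \frac{1}{8 \cdot 5929 - 32025} = \frac{1}{47432 - 32025} = \frac{1}{15407}$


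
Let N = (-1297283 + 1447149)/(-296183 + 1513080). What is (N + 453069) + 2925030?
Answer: 4110798688669/1216897 ≈ 3.3781e+6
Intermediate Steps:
N = 149866/1216897 ≈ 0.12315
(N + 453069) + 2925030 = (149866/1216897 + 453069) + 2925030 = 551338456759/1216897 + 2925030 = 4110798688669/1216897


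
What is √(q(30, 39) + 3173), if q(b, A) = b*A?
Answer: √4343 ≈ 65.901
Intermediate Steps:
q(b, A) = A*b
√(q(30, 39) + 3173) = √(39*30 + 3173) = √(1170 + 3173) = √4343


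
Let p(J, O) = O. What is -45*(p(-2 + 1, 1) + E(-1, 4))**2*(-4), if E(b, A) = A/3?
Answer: 980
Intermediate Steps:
E(b, A) = A/3 (E(b, A) = A*(1/3) = A/3)
-45*(p(-2 + 1, 1) + E(-1, 4))**2*(-4) = -45*(1 + (1/3)*4)**2*(-4) = -45*(1 + 4/3)**2*(-4) = -45*(7/3)**2*(-4) = -45*49/9*(-4) = -245*(-4) = 980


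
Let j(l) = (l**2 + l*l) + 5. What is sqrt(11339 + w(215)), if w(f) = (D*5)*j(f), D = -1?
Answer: 6*I*sqrt(12526) ≈ 671.52*I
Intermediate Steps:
j(l) = 5 + 2*l**2 (j(l) = (l**2 + l**2) + 5 = 2*l**2 + 5 = 5 + 2*l**2)
w(f) = -25 - 10*f**2 (w(f) = (-1*5)*(5 + 2*f**2) = -5*(5 + 2*f**2) = -25 - 10*f**2)
sqrt(11339 + w(215)) = sqrt(11339 + (-25 - 10*215**2)) = sqrt(11339 + (-25 - 10*46225)) = sqrt(11339 + (-25 - 462250)) = sqrt(11339 - 462275) = sqrt(-450936) = 6*I*sqrt(12526)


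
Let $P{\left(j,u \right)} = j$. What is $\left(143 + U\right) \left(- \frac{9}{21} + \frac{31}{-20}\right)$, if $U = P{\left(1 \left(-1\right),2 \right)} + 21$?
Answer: $- \frac{45151}{140} \approx -322.51$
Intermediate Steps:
$U = 20$ ($U = 1 \left(-1\right) + 21 = -1 + 21 = 20$)
$\left(143 + U\right) \left(- \frac{9}{21} + \frac{31}{-20}\right) = \left(143 + 20\right) \left(- \frac{9}{21} + \frac{31}{-20}\right) = 163 \left(\left(-9\right) \frac{1}{21} + 31 \left(- \frac{1}{20}\right)\right) = 163 \left(- \frac{3}{7} - \frac{31}{20}\right) = 163 \left(- \frac{277}{140}\right) = - \frac{45151}{140}$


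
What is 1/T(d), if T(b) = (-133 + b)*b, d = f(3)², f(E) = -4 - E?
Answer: -1/4116 ≈ -0.00024295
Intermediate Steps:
d = 49 (d = (-4 - 1*3)² = (-4 - 3)² = (-7)² = 49)
T(b) = b*(-133 + b)
1/T(d) = 1/(49*(-133 + 49)) = 1/(49*(-84)) = 1/(-4116) = -1/4116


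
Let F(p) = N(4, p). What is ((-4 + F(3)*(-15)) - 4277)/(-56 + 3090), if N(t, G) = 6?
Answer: -4371/3034 ≈ -1.4407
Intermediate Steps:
F(p) = 6
((-4 + F(3)*(-15)) - 4277)/(-56 + 3090) = ((-4 + 6*(-15)) - 4277)/(-56 + 3090) = ((-4 - 90) - 4277)/3034 = (-94 - 4277)*(1/3034) = -4371*1/3034 = -4371/3034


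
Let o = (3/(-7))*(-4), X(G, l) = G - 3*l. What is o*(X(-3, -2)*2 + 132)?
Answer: 1656/7 ≈ 236.57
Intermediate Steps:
o = 12/7 (o = (3*(-⅐))*(-4) = -3/7*(-4) = 12/7 ≈ 1.7143)
o*(X(-3, -2)*2 + 132) = 12*((-3 - 3*(-2))*2 + 132)/7 = 12*((-3 + 6)*2 + 132)/7 = 12*(3*2 + 132)/7 = 12*(6 + 132)/7 = (12/7)*138 = 1656/7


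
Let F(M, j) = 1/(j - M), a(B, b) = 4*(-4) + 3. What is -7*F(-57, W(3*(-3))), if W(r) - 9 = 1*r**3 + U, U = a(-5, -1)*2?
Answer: 7/689 ≈ 0.010160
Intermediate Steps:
a(B, b) = -13 (a(B, b) = -16 + 3 = -13)
U = -26 (U = -13*2 = -26)
W(r) = -17 + r**3 (W(r) = 9 + (1*r**3 - 26) = 9 + (r**3 - 26) = 9 + (-26 + r**3) = -17 + r**3)
-7*F(-57, W(3*(-3))) = -7/((-17 + (3*(-3))**3) - 1*(-57)) = -7/((-17 + (-9)**3) + 57) = -7/((-17 - 729) + 57) = -7/(-746 + 57) = -7/(-689) = -7*(-1/689) = 7/689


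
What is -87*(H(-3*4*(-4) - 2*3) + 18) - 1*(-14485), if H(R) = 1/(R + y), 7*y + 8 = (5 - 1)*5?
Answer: 1317535/102 ≈ 12917.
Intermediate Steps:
y = 12/7 (y = -8/7 + ((5 - 1)*5)/7 = -8/7 + (4*5)/7 = -8/7 + (⅐)*20 = -8/7 + 20/7 = 12/7 ≈ 1.7143)
H(R) = 1/(12/7 + R) (H(R) = 1/(R + 12/7) = 1/(12/7 + R))
-87*(H(-3*4*(-4) - 2*3) + 18) - 1*(-14485) = -87*(7/(12 + 7*(-3*4*(-4) - 2*3)) + 18) - 1*(-14485) = -87*(7/(12 + 7*(-12*(-4) - 6)) + 18) + 14485 = -87*(7/(12 + 7*(48 - 6)) + 18) + 14485 = -87*(7/(12 + 7*42) + 18) + 14485 = -87*(7/(12 + 294) + 18) + 14485 = -87*(7/306 + 18) + 14485 = -87*5515/306 + 14485 = -159935/102 + 14485 = 1317535/102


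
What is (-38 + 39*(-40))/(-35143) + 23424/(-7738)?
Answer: -405412154/135968267 ≈ -2.9817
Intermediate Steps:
(-38 + 39*(-40))/(-35143) + 23424/(-7738) = (-38 - 1560)*(-1/35143) + 23424*(-1/7738) = -1598*(-1/35143) - 11712/3869 = 1598/35143 - 11712/3869 = -405412154/135968267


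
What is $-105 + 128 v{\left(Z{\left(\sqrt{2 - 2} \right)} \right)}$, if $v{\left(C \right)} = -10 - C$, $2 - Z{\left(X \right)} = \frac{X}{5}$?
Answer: $-1641$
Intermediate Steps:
$Z{\left(X \right)} = 2 - \frac{X}{5}$
$-105 + 128 v{\left(Z{\left(\sqrt{2 - 2} \right)} \right)} = -105 + 128 \left(-10 - \left(2 - \frac{\sqrt{2 - 2}}{5}\right)\right) = -105 + 128 \left(-10 - \left(2 - \frac{\sqrt{0}}{5}\right)\right) = -105 + 128 \left(-10 - \left(2 - 0\right)\right) = -105 + 128 \left(-10 - \left(2 + 0\right)\right) = -105 + 128 \left(-10 - 2\right) = -105 + 128 \left(-12\right) = -105 - 1536 = -1641$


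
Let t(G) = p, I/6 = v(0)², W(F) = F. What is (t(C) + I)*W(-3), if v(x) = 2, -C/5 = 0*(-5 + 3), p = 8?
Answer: -96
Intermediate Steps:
C = 0 (C = -0*(-5 + 3) = -0*(-2) = -5*0 = 0)
I = 24 (I = 6*2² = 6*4 = 24)
t(G) = 8
(t(C) + I)*W(-3) = (8 + 24)*(-3) = 32*(-3) = -96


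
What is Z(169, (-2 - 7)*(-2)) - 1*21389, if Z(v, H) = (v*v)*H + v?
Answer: 492878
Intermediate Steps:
Z(v, H) = v + H*v² (Z(v, H) = v²*H + v = H*v² + v = v + H*v²)
Z(169, (-2 - 7)*(-2)) - 1*21389 = 169*(1 + ((-2 - 7)*(-2))*169) - 1*21389 = 169*(1 - 9*(-2)*169) - 21389 = 169*(1 + 18*169) - 21389 = 169*(1 + 3042) - 21389 = 169*3043 - 21389 = 514267 - 21389 = 492878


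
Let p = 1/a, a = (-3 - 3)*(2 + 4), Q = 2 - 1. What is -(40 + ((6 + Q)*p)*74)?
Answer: -461/18 ≈ -25.611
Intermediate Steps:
Q = 1
a = -36 (a = -6*6 = -36)
p = -1/36 (p = 1/(-36) = -1/36 ≈ -0.027778)
-(40 + ((6 + Q)*p)*74) = -(40 + ((6 + 1)*(-1/36))*74) = -(40 + (7*(-1/36))*74) = -(40 - 7/36*74) = -(40 - 259/18) = -1*461/18 = -461/18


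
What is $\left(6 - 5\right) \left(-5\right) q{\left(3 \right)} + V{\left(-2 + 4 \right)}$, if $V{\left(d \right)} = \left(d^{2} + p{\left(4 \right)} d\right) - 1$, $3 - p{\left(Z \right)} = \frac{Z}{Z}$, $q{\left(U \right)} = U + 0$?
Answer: $-8$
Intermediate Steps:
$q{\left(U \right)} = U$
$p{\left(Z \right)} = 2$ ($p{\left(Z \right)} = 3 - \frac{Z}{Z} = 3 - 1 = 2$)
$V{\left(d \right)} = -1 + d^{2} + 2 d$ ($V{\left(d \right)} = \left(d^{2} + 2 d\right) - 1 = -1 + d^{2} + 2 d$)
$\left(6 - 5\right) \left(-5\right) q{\left(3 \right)} + V{\left(-2 + 4 \right)} = \left(6 - 5\right) \left(-5\right) 3 + \left(-1 + \left(-2 + 4\right)^{2} + 2 \left(-2 + 4\right)\right) = 1 \left(-5\right) 3 + \left(-1 + 2^{2} + 2 \cdot 2\right) = \left(-5\right) 3 + \left(-1 + 4 + 4\right) = -15 + 7 = -8$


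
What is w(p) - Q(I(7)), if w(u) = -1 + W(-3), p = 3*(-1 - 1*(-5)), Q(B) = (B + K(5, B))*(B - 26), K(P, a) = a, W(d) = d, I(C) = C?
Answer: 262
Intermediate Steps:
Q(B) = 2*B*(-26 + B) (Q(B) = (B + B)*(B - 26) = (2*B)*(-26 + B) = 2*B*(-26 + B))
p = 12 (p = 3*(-1 + 5) = 3*4 = 12)
w(u) = -4 (w(u) = -1 - 3 = -4)
w(p) - Q(I(7)) = -4 - 2*7*(-26 + 7) = -4 - 2*7*(-19) = -4 - 1*(-266) = -4 + 266 = 262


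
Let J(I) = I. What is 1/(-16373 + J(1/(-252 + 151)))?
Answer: -101/1653674 ≈ -6.1076e-5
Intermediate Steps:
1/(-16373 + J(1/(-252 + 151))) = 1/(-16373 + 1/(-252 + 151)) = 1/(-16373 + 1/(-101)) = 1/(-16373 - 1/101) = 1/(-1653674/101) = -101/1653674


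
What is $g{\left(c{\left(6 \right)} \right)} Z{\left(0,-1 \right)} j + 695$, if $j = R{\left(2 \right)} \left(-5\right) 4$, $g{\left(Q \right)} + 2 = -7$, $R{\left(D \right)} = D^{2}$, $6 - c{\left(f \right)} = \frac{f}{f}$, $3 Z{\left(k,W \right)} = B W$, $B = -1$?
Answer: $935$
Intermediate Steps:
$Z{\left(k,W \right)} = - \frac{W}{3}$ ($Z{\left(k,W \right)} = \frac{\left(-1\right) W}{3} = - \frac{W}{3}$)
$c{\left(f \right)} = 5$ ($c{\left(f \right)} = 6 - \frac{f}{f} = 6 - 1 = 5$)
$g{\left(Q \right)} = -9$ ($g{\left(Q \right)} = -2 - 7 = -9$)
$j = -80$ ($j = 2^{2} \left(-5\right) 4 = 4 \left(-5\right) 4 = \left(-20\right) 4 = -80$)
$g{\left(c{\left(6 \right)} \right)} Z{\left(0,-1 \right)} j + 695 = - 9 \left(\left(- \frac{1}{3}\right) \left(-1\right)\right) \left(-80\right) + 695 = \left(-9\right) \frac{1}{3} \left(-80\right) + 695 = \left(-3\right) \left(-80\right) + 695 = 240 + 695 = 935$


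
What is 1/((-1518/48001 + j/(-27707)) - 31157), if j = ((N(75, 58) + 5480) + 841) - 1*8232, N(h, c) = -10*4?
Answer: -57824509/1801635983838 ≈ -3.2096e-5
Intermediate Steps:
N(h, c) = -40
j = -1951 (j = ((-40 + 5480) + 841) - 1*8232 = (5440 + 841) - 8232 = 6281 - 8232 = -1951)
1/((-1518/48001 + j/(-27707)) - 31157) = 1/((-1518/48001 - 1951/(-27707)) - 31157) = 1/((-1518*1/48001 - 1951*(-1/27707)) - 31157) = 1/((-66/2087 + 1951/27707) - 31157) = 1/(2243075/57824509 - 31157) = 1/(-1801635983838/57824509) = -57824509/1801635983838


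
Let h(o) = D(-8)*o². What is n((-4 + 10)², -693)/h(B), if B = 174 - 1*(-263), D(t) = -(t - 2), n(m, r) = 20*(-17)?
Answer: -34/190969 ≈ -0.00017804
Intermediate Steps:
n(m, r) = -340
D(t) = 2 - t (D(t) = -(-2 + t) = 2 - t)
B = 437 (B = 174 + 263 = 437)
h(o) = 10*o² (h(o) = (2 - 1*(-8))*o² = (2 + 8)*o² = 10*o²)
n((-4 + 10)², -693)/h(B) = -340/(10*437²) = -340/(10*190969) = -340/1909690 = -340*1/1909690 = -34/190969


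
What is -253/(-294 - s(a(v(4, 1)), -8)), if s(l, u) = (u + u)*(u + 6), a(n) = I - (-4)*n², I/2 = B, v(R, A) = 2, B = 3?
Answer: 253/326 ≈ 0.77607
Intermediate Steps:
I = 6 (I = 2*3 = 6)
a(n) = 6 + 4*n² (a(n) = 6 - (-4)*n² = 6 + 4*n²)
s(l, u) = 2*u*(6 + u) (s(l, u) = (2*u)*(6 + u) = 2*u*(6 + u))
-253/(-294 - s(a(v(4, 1)), -8)) = -253/(-294 - 2*(-8)*(6 - 8)) = -253/(-294 - 2*(-8)*(-2)) = -253/(-294 - 1*32) = -253/(-294 - 32) = -253/(-326) = -253*(-1/326) = 253/326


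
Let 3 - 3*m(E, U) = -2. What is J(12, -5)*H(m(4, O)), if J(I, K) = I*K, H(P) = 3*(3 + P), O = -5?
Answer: -840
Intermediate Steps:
m(E, U) = 5/3 (m(E, U) = 1 - ⅓*(-2) = 1 + ⅔ = 5/3)
H(P) = 9 + 3*P
J(12, -5)*H(m(4, O)) = (12*(-5))*(9 + 3*(5/3)) = -60*(9 + 5) = -60*14 = -840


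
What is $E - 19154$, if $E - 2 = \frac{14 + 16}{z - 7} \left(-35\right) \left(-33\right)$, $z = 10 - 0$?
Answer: $-7602$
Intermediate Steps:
$z = 10$ ($z = 10 + 0 = 10$)
$E = 11552$ ($E = 2 + \frac{14 + 16}{10 - 7} \left(-35\right) \left(-33\right) = 2 + \frac{30}{3} \left(-35\right) \left(-33\right) = 2 + 30 \cdot \frac{1}{3} \left(-35\right) \left(-33\right) = 2 + 10 \left(-35\right) \left(-33\right) = 2 - -11550 = 2 + 11550 = 11552$)
$E - 19154 = 11552 - 19154 = -7602$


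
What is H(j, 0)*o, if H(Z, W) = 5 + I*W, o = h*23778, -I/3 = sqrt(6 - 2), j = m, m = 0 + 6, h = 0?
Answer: 0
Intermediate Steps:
m = 6
j = 6
I = -6 (I = -3*sqrt(6 - 2) = -3*sqrt(4) = -3*2 = -6)
o = 0 (o = 0*23778 = 0)
H(Z, W) = 5 - 6*W
H(j, 0)*o = (5 - 6*0)*0 = (5 + 0)*0 = 5*0 = 0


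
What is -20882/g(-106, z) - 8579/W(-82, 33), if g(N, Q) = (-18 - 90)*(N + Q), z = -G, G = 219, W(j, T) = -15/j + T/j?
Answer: 685880609/17550 ≈ 39082.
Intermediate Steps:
z = -219 (z = -1*219 = -219)
g(N, Q) = -108*N - 108*Q (g(N, Q) = -108*(N + Q) = -108*N - 108*Q)
-20882/g(-106, z) - 8579/W(-82, 33) = -20882/(-108*(-106) - 108*(-219)) - 8579*(-82/(-15 + 33)) = -20882/(11448 + 23652) - 8579/((-1/82*18)) = -20882/35100 - 8579/(-9/41) = -20882*1/35100 - 8579*(-41/9) = -10441/17550 + 351739/9 = 685880609/17550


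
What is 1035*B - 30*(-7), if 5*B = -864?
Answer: -178638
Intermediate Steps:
B = -864/5 (B = (⅕)*(-864) = -864/5 ≈ -172.80)
1035*B - 30*(-7) = 1035*(-864/5) - 30*(-7) = -178848 + 210 = -178638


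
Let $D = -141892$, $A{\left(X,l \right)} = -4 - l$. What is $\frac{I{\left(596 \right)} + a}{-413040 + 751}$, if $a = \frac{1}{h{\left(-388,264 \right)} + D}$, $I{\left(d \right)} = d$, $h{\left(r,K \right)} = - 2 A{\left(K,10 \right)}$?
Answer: $- \frac{84550943}{58488966696} \approx -0.0014456$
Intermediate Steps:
$h{\left(r,K \right)} = 28$ ($h{\left(r,K \right)} = - 2 \left(-4 - 10\right) = \left(-2\right) \left(-14\right) = 28$)
$a = - \frac{1}{141864}$ ($a = \frac{1}{28 - 141892} = \frac{1}{-141864} = - \frac{1}{141864} \approx -7.049 \cdot 10^{-6}$)
$\frac{I{\left(596 \right)} + a}{-413040 + 751} = \frac{596 - \frac{1}{141864}}{-413040 + 751} = \frac{84550943}{141864 \left(-412289\right)} = \frac{84550943}{141864} \left(- \frac{1}{412289}\right) = - \frac{84550943}{58488966696}$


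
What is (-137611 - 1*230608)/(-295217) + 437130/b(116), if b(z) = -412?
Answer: -64448250491/60814702 ≈ -1059.7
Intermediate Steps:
(-137611 - 1*230608)/(-295217) + 437130/b(116) = (-137611 - 1*230608)/(-295217) + 437130/(-412) = (-137611 - 230608)*(-1/295217) + 437130*(-1/412) = -368219*(-1/295217) - 218565/206 = 368219/295217 - 218565/206 = -64448250491/60814702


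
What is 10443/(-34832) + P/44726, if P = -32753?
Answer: -803963057/778948016 ≈ -1.0321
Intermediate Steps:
10443/(-34832) + P/44726 = 10443/(-34832) - 32753/44726 = 10443*(-1/34832) - 32753*1/44726 = -10443/34832 - 32753/44726 = -803963057/778948016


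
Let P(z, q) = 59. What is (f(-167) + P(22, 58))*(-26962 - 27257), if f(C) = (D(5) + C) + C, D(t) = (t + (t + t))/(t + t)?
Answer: 29657793/2 ≈ 1.4829e+7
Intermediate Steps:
D(t) = 3/2 (D(t) = (t + 2*t)/((2*t)) = (3*t)*(1/(2*t)) = 3/2)
f(C) = 3/2 + 2*C (f(C) = (3/2 + C) + C = 3/2 + 2*C)
(f(-167) + P(22, 58))*(-26962 - 27257) = ((3/2 + 2*(-167)) + 59)*(-26962 - 27257) = ((3/2 - 334) + 59)*(-54219) = (-665/2 + 59)*(-54219) = -547/2*(-54219) = 29657793/2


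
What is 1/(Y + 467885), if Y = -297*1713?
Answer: -1/40876 ≈ -2.4464e-5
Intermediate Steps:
Y = -508761
1/(Y + 467885) = 1/(-508761 + 467885) = 1/(-40876) = -1/40876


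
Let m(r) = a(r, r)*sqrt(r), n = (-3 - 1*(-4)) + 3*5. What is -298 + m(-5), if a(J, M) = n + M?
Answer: -298 + 11*I*sqrt(5) ≈ -298.0 + 24.597*I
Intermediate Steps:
n = 16 (n = (-3 + 4) + 15 = 1 + 15 = 16)
a(J, M) = 16 + M
m(r) = sqrt(r)*(16 + r) (m(r) = (16 + r)*sqrt(r) = sqrt(r)*(16 + r))
-298 + m(-5) = -298 + sqrt(-5)*(16 - 5) = -298 + (I*sqrt(5))*11 = -298 + 11*I*sqrt(5)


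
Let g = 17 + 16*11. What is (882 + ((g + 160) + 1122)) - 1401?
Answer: 956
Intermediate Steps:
g = 193 (g = 17 + 176 = 193)
(882 + ((g + 160) + 1122)) - 1401 = (882 + ((193 + 160) + 1122)) - 1401 = (882 + (353 + 1122)) - 1401 = (882 + 1475) - 1401 = 2357 - 1401 = 956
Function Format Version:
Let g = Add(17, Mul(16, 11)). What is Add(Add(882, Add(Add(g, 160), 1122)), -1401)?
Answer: 956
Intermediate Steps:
g = 193 (g = Add(17, 176) = 193)
Add(Add(882, Add(Add(g, 160), 1122)), -1401) = Add(Add(882, Add(Add(193, 160), 1122)), -1401) = Add(Add(882, Add(353, 1122)), -1401) = Add(Add(882, 1475), -1401) = Add(2357, -1401) = 956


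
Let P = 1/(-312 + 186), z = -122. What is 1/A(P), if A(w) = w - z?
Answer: 126/15371 ≈ 0.0081972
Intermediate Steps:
P = -1/126 (P = 1/(-126) = -1/126 ≈ -0.0079365)
A(w) = 122 + w (A(w) = w - 1*(-122) = w + 122 = 122 + w)
1/A(P) = 1/(122 - 1/126) = 1/(15371/126) = 126/15371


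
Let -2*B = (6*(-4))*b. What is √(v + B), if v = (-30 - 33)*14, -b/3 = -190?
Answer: 3*√662 ≈ 77.188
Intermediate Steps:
b = 570 (b = -3*(-190) = 570)
v = -882 (v = -63*14 = -882)
B = 6840 (B = -6*(-4)*570/2 = -(-12)*570 = -½*(-13680) = 6840)
√(v + B) = √(-882 + 6840) = √5958 = 3*√662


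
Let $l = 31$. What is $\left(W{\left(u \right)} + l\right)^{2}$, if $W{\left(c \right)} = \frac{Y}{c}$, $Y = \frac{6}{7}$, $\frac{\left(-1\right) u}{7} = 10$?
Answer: $\frac{57638464}{60025} \approx 960.24$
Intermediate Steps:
$u = -70$ ($u = \left(-7\right) 10 = -70$)
$Y = \frac{6}{7}$ ($Y = 6 \cdot \frac{1}{7} = \frac{6}{7} \approx 0.85714$)
$W{\left(c \right)} = \frac{6}{7 c}$
$\left(W{\left(u \right)} + l\right)^{2} = \left(\frac{6}{7 \left(-70\right)} + 31\right)^{2} = \left(\frac{6}{7} \left(- \frac{1}{70}\right) + 31\right)^{2} = \left(- \frac{3}{245} + 31\right)^{2} = \left(\frac{7592}{245}\right)^{2} = \frac{57638464}{60025}$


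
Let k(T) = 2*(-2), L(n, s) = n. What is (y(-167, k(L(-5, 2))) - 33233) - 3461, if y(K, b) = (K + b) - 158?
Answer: -37023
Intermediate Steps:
k(T) = -4
y(K, b) = -158 + K + b
(y(-167, k(L(-5, 2))) - 33233) - 3461 = ((-158 - 167 - 4) - 33233) - 3461 = (-329 - 33233) - 3461 = -33562 - 3461 = -37023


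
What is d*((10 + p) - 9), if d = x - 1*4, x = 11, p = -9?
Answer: -56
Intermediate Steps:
d = 7 (d = 11 - 1*4 = 11 - 4 = 7)
d*((10 + p) - 9) = 7*((10 - 9) - 9) = 7*(1 - 9) = 7*(-8) = -56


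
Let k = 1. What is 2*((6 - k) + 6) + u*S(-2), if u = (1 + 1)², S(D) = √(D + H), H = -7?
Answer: 22 + 12*I ≈ 22.0 + 12.0*I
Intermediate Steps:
S(D) = √(-7 + D) (S(D) = √(D - 7) = √(-7 + D))
u = 4 (u = 2² = 4)
2*((6 - k) + 6) + u*S(-2) = 2*((6 - 1*1) + 6) + 4*√(-7 - 2) = 2*((6 - 1) + 6) + 4*√(-9) = 2*(5 + 6) + 4*(3*I) = 2*11 + 12*I = 22 + 12*I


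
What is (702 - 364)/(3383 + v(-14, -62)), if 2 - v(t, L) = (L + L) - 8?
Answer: 338/3517 ≈ 0.096105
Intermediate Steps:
v(t, L) = 10 - 2*L (v(t, L) = 2 - ((L + L) - 8) = 2 - (2*L - 8) = 2 - (-8 + 2*L) = 2 + (8 - 2*L) = 10 - 2*L)
(702 - 364)/(3383 + v(-14, -62)) = (702 - 364)/(3383 + (10 - 2*(-62))) = 338/(3383 + (10 + 124)) = 338/(3383 + 134) = 338/3517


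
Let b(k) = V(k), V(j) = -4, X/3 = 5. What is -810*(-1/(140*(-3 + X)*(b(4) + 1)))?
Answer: -9/56 ≈ -0.16071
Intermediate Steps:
X = 15 (X = 3*5 = 15)
b(k) = -4
-810*(-1/(140*(-3 + X)*(b(4) + 1))) = -810*(-1/(140*(-4 + 1)*(-3 + 15))) = -810/(((-4*(-3))*(12*(-5)))*(-7)) = -810/((12*(-60))*(-7)) = -810/((-720*(-7))) = -810/5040 = -810*1/5040 = -9/56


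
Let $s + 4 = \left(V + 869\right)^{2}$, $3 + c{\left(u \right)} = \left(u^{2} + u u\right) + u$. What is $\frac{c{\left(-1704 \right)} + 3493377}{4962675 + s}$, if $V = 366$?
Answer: $\frac{1549817}{1081316} \approx 1.4333$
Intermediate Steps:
$c{\left(u \right)} = -3 + u + 2 u^{2}$ ($c{\left(u \right)} = -3 + \left(\left(u^{2} + u u\right) + u\right) = -3 + \left(\left(u^{2} + u^{2}\right) + u\right) = -3 + \left(2 u^{2} + u\right) = -3 + \left(u + 2 u^{2}\right) = -3 + u + 2 u^{2}$)
$s = 1525221$ ($s = -4 + \left(366 + 869\right)^{2} = -4 + 1235^{2} = -4 + 1525225 = 1525221$)
$\frac{c{\left(-1704 \right)} + 3493377}{4962675 + s} = \frac{\left(-3 - 1704 + 2 \left(-1704\right)^{2}\right) + 3493377}{4962675 + 1525221} = \frac{\left(-3 - 1704 + 2 \cdot 2903616\right) + 3493377}{6487896} = \left(\left(-3 - 1704 + 5807232\right) + 3493377\right) \frac{1}{6487896} = \left(5805525 + 3493377\right) \frac{1}{6487896} = 9298902 \cdot \frac{1}{6487896} = \frac{1549817}{1081316}$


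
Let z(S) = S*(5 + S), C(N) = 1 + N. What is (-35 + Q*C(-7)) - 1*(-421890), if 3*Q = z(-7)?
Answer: 421827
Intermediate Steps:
Q = 14/3 (Q = (-7*(5 - 7))/3 = (-7*(-2))/3 = (1/3)*14 = 14/3 ≈ 4.6667)
(-35 + Q*C(-7)) - 1*(-421890) = (-35 + 14*(1 - 7)/3) - 1*(-421890) = (-35 + (14/3)*(-6)) + 421890 = (-35 - 28) + 421890 = -63 + 421890 = 421827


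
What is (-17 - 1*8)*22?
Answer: -550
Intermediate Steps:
(-17 - 1*8)*22 = (-17 - 8)*22 = -25*22 = -550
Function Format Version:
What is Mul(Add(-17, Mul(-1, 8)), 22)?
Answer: -550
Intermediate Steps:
Mul(Add(-17, Mul(-1, 8)), 22) = Mul(Add(-17, -8), 22) = Mul(-25, 22) = -550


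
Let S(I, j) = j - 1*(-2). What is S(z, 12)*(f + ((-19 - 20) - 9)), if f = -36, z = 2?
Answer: -1176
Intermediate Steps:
S(I, j) = 2 + j (S(I, j) = j + 2 = 2 + j)
S(z, 12)*(f + ((-19 - 20) - 9)) = (2 + 12)*(-36 + ((-19 - 20) - 9)) = 14*(-36 + (-39 - 9)) = 14*(-36 - 48) = 14*(-84) = -1176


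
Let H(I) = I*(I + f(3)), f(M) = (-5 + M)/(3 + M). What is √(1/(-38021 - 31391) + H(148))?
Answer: √236916779753535/104118 ≈ 147.83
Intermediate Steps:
f(M) = (-5 + M)/(3 + M)
H(I) = I*(-⅓ + I) (H(I) = I*(I + (-5 + 3)/(3 + 3)) = I*(I - 2/6) = I*(I + (⅙)*(-2)) = I*(I - ⅓) = I*(-⅓ + I))
√(1/(-38021 - 31391) + H(148)) = √(1/(-38021 - 31391) + 148*(-⅓ + 148)) = √(1/(-69412) + 148*(443/3)) = √(-1/69412 + 65564/3) = √(4550928365/208236) = √236916779753535/104118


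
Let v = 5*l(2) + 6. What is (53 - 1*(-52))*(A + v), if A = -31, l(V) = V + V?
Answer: -525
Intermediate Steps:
l(V) = 2*V
v = 26 (v = 5*(2*2) + 6 = 5*4 + 6 = 20 + 6 = 26)
(53 - 1*(-52))*(A + v) = (53 - 1*(-52))*(-31 + 26) = (53 + 52)*(-5) = 105*(-5) = -525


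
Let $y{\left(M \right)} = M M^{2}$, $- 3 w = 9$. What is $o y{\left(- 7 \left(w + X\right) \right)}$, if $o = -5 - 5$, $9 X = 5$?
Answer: $- \frac{36522640}{729} \approx -50100.0$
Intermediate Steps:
$X = \frac{5}{9}$ ($X = \frac{1}{9} \cdot 5 = \frac{5}{9} \approx 0.55556$)
$w = -3$ ($w = \left(- \frac{1}{3}\right) 9 = -3$)
$y{\left(M \right)} = M^{3}$
$o = -10$
$o y{\left(- 7 \left(w + X\right) \right)} = - 10 \left(- 7 \left(-3 + \frac{5}{9}\right)\right)^{3} = - 10 \left(\left(-7\right) \left(- \frac{22}{9}\right)\right)^{3} = - 10 \left(\frac{154}{9}\right)^{3} = \left(-10\right) \frac{3652264}{729} = - \frac{36522640}{729}$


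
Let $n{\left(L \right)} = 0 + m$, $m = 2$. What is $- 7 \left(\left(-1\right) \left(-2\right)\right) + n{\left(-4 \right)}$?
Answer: $-12$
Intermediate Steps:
$n{\left(L \right)} = 2$ ($n{\left(L \right)} = 0 + 2 = 2$)
$- 7 \left(\left(-1\right) \left(-2\right)\right) + n{\left(-4 \right)} = - 7 \left(\left(-1\right) \left(-2\right)\right) + 2 = \left(-7\right) 2 + 2 = -14 + 2 = -12$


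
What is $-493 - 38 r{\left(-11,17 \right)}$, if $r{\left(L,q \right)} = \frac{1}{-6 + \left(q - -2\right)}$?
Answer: $- \frac{6447}{13} \approx -495.92$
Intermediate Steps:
$r{\left(L,q \right)} = \frac{1}{-4 + q}$ ($r{\left(L,q \right)} = \frac{1}{-6 + \left(q + 2\right)} = \frac{1}{-6 + \left(2 + q\right)} = \frac{1}{-4 + q}$)
$-493 - 38 r{\left(-11,17 \right)} = -493 - \frac{38}{-4 + 17} = -493 - \frac{38}{13} = - \frac{6447}{13}$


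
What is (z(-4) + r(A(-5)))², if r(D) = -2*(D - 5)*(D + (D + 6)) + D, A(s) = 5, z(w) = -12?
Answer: 49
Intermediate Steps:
r(D) = D - 2*(-5 + D)*(6 + 2*D) (r(D) = -2*(-5 + D)*(D + (6 + D)) + D = -2*(-5 + D)*(6 + 2*D) + D = D - 2*(-5 + D)*(6 + 2*D))
(z(-4) + r(A(-5)))² = (-12 + (60 - 4*5² + 9*5))² = (-12 + (60 - 4*25 + 45))² = (-12 + (60 - 100 + 45))² = (-12 + 5)² = (-7)² = 49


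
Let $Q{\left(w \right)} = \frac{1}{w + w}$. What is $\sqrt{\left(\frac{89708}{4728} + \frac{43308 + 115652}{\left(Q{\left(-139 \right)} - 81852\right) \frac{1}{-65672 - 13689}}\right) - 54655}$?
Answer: $\frac{11 \sqrt{594786718733335409932926}}{26896240974} \approx 315.41$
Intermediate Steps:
$Q{\left(w \right)} = \frac{1}{2 w}$
$\sqrt{\left(\frac{89708}{4728} + \frac{43308 + 115652}{\left(Q{\left(-139 \right)} - 81852\right) \frac{1}{-65672 - 13689}}\right) - 54655} = \sqrt{\left(\frac{89708}{4728} + \frac{43308 + 115652}{\left(\frac{1}{2 \left(-139\right)} - 81852\right) \frac{1}{-65672 - 13689}}\right) - 54655} = \sqrt{\left(89708 \cdot \frac{1}{4728} + \frac{158960}{\left(\frac{1}{2} \left(- \frac{1}{139}\right) - 81852\right) \frac{1}{-79361}}\right) - 54655} = \sqrt{\left(\frac{22427}{1182} + \frac{158960}{\left(- \frac{1}{278} - 81852\right) \left(- \frac{1}{79361}\right)}\right) - 54655} = \sqrt{\left(\frac{22427}{1182} + \frac{158960}{\left(- \frac{22754857}{278}\right) \left(- \frac{1}{79361}\right)}\right) - 54655} = \sqrt{\left(\frac{22427}{1182} + \frac{158960}{\frac{22754857}{22062358}}\right) - 54655} = \sqrt{\left(\frac{22427}{1182} + 158960 \cdot \frac{22062358}{22754857}\right) - 54655} = \sqrt{\left(\frac{22427}{1182} + \frac{3507032427680}{22754857}\right) - 54655} = \sqrt{\frac{4145822652695699}{26896240974} - 54655} = \sqrt{\frac{2675808602261729}{26896240974}} = \frac{11 \sqrt{594786718733335409932926}}{26896240974}$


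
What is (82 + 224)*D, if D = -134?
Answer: -41004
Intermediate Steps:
(82 + 224)*D = (82 + 224)*(-134) = 306*(-134) = -41004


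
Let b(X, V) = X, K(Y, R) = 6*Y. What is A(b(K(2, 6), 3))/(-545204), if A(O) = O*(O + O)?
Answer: -72/136301 ≈ -0.00052824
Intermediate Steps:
A(O) = 2*O**2 (A(O) = O*(2*O) = 2*O**2)
A(b(K(2, 6), 3))/(-545204) = (2*(6*2)**2)/(-545204) = (2*12**2)*(-1/545204) = (2*144)*(-1/545204) = 288*(-1/545204) = -72/136301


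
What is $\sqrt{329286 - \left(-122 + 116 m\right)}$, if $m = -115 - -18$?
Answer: $2 \sqrt{85165} \approx 583.66$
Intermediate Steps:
$m = -97$ ($m = -115 + 18 = -97$)
$\sqrt{329286 - \left(-122 + 116 m\right)} = \sqrt{329286 + \left(\left(-116\right) \left(-97\right) + 122\right)} = \sqrt{329286 + \left(11252 + 122\right)} = \sqrt{329286 + 11374} = \sqrt{340660} = 2 \sqrt{85165}$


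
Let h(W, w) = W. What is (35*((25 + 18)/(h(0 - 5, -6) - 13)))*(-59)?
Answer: 88795/18 ≈ 4933.1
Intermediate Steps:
(35*((25 + 18)/(h(0 - 5, -6) - 13)))*(-59) = (35*((25 + 18)/((0 - 5) - 13)))*(-59) = (35*(43/(-5 - 13)))*(-59) = (35*(43/(-18)))*(-59) = (35*(43*(-1/18)))*(-59) = (35*(-43/18))*(-59) = -1505/18*(-59) = 88795/18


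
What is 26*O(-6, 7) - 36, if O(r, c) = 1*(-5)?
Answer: -166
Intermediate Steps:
O(r, c) = -5
26*O(-6, 7) - 36 = 26*(-5) - 36 = -130 - 36 = -166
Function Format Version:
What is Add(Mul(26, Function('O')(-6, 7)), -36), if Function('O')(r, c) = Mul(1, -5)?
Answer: -166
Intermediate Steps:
Function('O')(r, c) = -5
Add(Mul(26, Function('O')(-6, 7)), -36) = Add(Mul(26, -5), -36) = Add(-130, -36) = -166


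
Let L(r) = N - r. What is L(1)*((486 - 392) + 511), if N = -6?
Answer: -4235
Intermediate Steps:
L(r) = -6 - r
L(1)*((486 - 392) + 511) = (-6 - 1*1)*((486 - 392) + 511) = (-6 - 1)*(94 + 511) = -7*605 = -4235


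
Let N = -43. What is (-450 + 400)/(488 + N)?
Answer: -10/89 ≈ -0.11236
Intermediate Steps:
(-450 + 400)/(488 + N) = (-450 + 400)/(488 - 43) = -50/445 = -50*1/445 = -10/89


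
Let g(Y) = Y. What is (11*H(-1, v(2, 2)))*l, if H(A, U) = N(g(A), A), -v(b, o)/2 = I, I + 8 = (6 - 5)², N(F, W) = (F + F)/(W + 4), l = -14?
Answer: 308/3 ≈ 102.67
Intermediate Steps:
N(F, W) = 2*F/(4 + W) (N(F, W) = (2*F)/(4 + W) = 2*F/(4 + W))
I = -7 (I = -8 + (6 - 5)² = -8 + 1² = -8 + 1 = -7)
v(b, o) = 14 (v(b, o) = -2*(-7) = 14)
H(A, U) = 2*A/(4 + A)
(11*H(-1, v(2, 2)))*l = (11*(2*(-1)/(4 - 1)))*(-14) = (11*(2*(-1)/3))*(-14) = (11*(2*(-1)*(⅓)))*(-14) = (11*(-⅔))*(-14) = -22/3*(-14) = 308/3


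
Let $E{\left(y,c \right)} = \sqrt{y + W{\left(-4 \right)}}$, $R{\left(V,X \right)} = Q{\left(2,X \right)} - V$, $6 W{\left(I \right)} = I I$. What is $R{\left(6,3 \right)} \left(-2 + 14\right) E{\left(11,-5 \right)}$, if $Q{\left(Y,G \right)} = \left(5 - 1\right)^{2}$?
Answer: $40 \sqrt{123} \approx 443.62$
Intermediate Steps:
$W{\left(I \right)} = \frac{I^{2}}{6}$ ($W{\left(I \right)} = \frac{I I}{6} = \frac{I^{2}}{6}$)
$Q{\left(Y,G \right)} = 16$ ($Q{\left(Y,G \right)} = 4^{2} = 16$)
$R{\left(V,X \right)} = 16 - V$
$E{\left(y,c \right)} = \sqrt{\frac{8}{3} + y}$ ($E{\left(y,c \right)} = \sqrt{y + \frac{\left(-4\right)^{2}}{6}} = \sqrt{y + \frac{1}{6} \cdot 16} = \sqrt{y + \frac{8}{3}} = \sqrt{\frac{8}{3} + y}$)
$R{\left(6,3 \right)} \left(-2 + 14\right) E{\left(11,-5 \right)} = \left(16 - 6\right) \left(-2 + 14\right) \frac{\sqrt{24 + 9 \cdot 11}}{3} = \left(16 - 6\right) 12 \frac{\sqrt{24 + 99}}{3} = 10 \cdot 12 \frac{\sqrt{123}}{3} = 120 \frac{\sqrt{123}}{3} = 40 \sqrt{123}$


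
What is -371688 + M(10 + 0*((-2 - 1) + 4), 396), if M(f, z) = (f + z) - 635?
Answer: -371917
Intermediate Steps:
M(f, z) = -635 + f + z
-371688 + M(10 + 0*((-2 - 1) + 4), 396) = -371688 + (-635 + (10 + 0*((-2 - 1) + 4)) + 396) = -371688 + (-635 + (10 + 0*(-3 + 4)) + 396) = -371688 + (-635 + (10 + 0*1) + 396) = -371688 + (-635 + (10 + 0) + 396) = -371688 + (-635 + 10 + 396) = -371688 - 229 = -371917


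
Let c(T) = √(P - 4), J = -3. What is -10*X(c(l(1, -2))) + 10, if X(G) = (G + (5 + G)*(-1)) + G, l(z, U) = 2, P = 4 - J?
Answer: 60 - 10*√3 ≈ 42.680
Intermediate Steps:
P = 7 (P = 4 - 1*(-3) = 4 + 3 = 7)
c(T) = √3 (c(T) = √(7 - 4) = √3)
X(G) = -5 + G (X(G) = (G + (-5 - G)) + G = -5 + G)
-10*X(c(l(1, -2))) + 10 = -10*(-5 + √3) + 10 = (50 - 10*√3) + 10 = 60 - 10*√3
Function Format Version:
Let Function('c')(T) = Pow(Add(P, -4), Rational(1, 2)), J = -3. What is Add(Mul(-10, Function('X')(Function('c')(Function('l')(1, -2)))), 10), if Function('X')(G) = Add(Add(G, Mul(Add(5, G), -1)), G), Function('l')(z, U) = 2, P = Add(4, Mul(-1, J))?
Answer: Add(60, Mul(-10, Pow(3, Rational(1, 2)))) ≈ 42.680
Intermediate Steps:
P = 7 (P = Add(4, Mul(-1, -3)) = Add(4, 3) = 7)
Function('c')(T) = Pow(3, Rational(1, 2)) (Function('c')(T) = Pow(Add(7, -4), Rational(1, 2)) = Pow(3, Rational(1, 2)))
Function('X')(G) = Add(-5, G) (Function('X')(G) = Add(Add(G, Add(-5, Mul(-1, G))), G) = Add(-5, G))
Add(Mul(-10, Function('X')(Function('c')(Function('l')(1, -2)))), 10) = Add(Mul(-10, Add(-5, Pow(3, Rational(1, 2)))), 10) = Add(Add(50, Mul(-10, Pow(3, Rational(1, 2)))), 10) = Add(60, Mul(-10, Pow(3, Rational(1, 2))))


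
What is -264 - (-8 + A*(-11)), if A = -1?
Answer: -267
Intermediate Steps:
-264 - (-8 + A*(-11)) = -264 - (-8 - 1*(-11)) = -264 - (-8 + 11) = -264 - 1*3 = -264 - 3 = -267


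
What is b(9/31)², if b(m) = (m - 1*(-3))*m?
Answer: 842724/923521 ≈ 0.91251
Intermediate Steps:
b(m) = m*(3 + m) (b(m) = (m + 3)*m = (3 + m)*m = m*(3 + m))
b(9/31)² = ((9/31)*(3 + 9/31))² = ((9*(1/31))*(3 + 9*(1/31)))² = (9*(3 + 9/31)/31)² = ((9/31)*(102/31))² = (918/961)² = 842724/923521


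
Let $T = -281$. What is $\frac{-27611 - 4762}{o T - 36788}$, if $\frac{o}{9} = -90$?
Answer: $- \frac{32373}{190822} \approx -0.16965$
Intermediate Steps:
$o = -810$ ($o = 9 \left(-90\right) = -810$)
$\frac{-27611 - 4762}{o T - 36788} = \frac{-27611 - 4762}{\left(-810\right) \left(-281\right) - 36788} = - \frac{32373}{227610 - 36788} = - \frac{32373}{190822}$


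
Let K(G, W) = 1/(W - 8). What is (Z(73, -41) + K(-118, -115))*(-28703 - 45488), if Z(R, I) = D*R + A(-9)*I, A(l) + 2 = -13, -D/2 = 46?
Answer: 55674706984/123 ≈ 4.5264e+8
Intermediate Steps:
D = -92 (D = -2*46 = -92)
A(l) = -15 (A(l) = -2 - 13 = -15)
K(G, W) = 1/(-8 + W)
Z(R, I) = -92*R - 15*I
(Z(73, -41) + K(-118, -115))*(-28703 - 45488) = ((-92*73 - 15*(-41)) + 1/(-8 - 115))*(-28703 - 45488) = ((-6716 + 615) + 1/(-123))*(-74191) = (-6101 - 1/123)*(-74191) = -750424/123*(-74191) = 55674706984/123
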